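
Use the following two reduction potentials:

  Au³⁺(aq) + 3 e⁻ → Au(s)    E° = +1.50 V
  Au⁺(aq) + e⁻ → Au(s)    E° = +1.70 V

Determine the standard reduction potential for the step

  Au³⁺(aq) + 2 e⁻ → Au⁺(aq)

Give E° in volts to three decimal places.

Sequential free energies add, so n₃E°₃ = n₁E°₁ + n₂E°₂.
With n₃ = 3, and the known step contributing 1×(+1.70) V, the unknown satisfies 2·E° = 3×(+1.50) − 1×(+1.70) = +2.800.
E° = +2.800 / 2 = +1.400 V.

+1.400 V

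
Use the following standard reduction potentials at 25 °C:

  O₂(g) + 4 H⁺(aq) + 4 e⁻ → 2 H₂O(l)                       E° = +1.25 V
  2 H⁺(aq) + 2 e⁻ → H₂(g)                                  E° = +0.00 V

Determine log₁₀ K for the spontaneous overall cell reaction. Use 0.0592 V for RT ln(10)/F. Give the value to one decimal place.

Cathode: O₂/H₂O; anode: H⁺/H₂. E°cell = +1.25 V, n = 4.
log K = nE°cell / 0.0592 = (4)(+1.25) / 0.0592 = 84.5.

84.5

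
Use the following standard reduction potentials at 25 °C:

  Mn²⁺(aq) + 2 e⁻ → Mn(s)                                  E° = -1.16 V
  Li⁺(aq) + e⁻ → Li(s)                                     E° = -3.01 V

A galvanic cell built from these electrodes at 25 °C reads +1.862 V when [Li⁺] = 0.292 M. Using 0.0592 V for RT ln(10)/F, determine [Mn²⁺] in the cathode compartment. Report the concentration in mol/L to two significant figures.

0.22 M

Mn²⁺/Mn is the cathode, Li⁺/Li the anode: E°cell = +1.85 V, n = 2.
Overall reaction: Mn²⁺(aq) + 2 Li(s) → Mn(s) + 2 Li⁺(aq); Q = [Li⁺]^2/[Mn²⁺]^1.
From E = E° − (0.0592/n) log Q: log Q = (E° − E)·n/0.0592 = (+1.85 − (+1.862))·2/0.0592 = -0.4054.
So 1·log[Mn²⁺] = 2·log(0.292) − log Q = -1.0692 − (-0.4054) = -0.6638; [Mn²⁺] = 10^(-0.6638) ≈ 0.22 M.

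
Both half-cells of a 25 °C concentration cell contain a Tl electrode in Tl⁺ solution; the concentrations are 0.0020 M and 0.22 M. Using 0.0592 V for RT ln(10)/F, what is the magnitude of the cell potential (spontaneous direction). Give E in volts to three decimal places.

+0.121 V

For a concentration cell E°cell = 0. The 0.22 M side is the cathode (reduction is favoured where [Tl⁺] is higher).
With n = 1, E = −(0.0592/1) log([Tl⁺]ₐₙ/[Tl⁺]꜀ₐₜ) = −(0.0592/1) log(0.002/0.22) = −(0.0592/1)(-2.041) = +0.121 V.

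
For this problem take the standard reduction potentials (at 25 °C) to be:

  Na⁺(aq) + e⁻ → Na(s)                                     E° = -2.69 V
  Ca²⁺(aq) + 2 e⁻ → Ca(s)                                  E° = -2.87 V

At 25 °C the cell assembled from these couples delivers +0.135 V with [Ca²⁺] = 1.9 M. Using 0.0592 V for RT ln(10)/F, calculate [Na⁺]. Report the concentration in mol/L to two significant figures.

Na⁺/Na is the cathode, Ca²⁺/Ca the anode: E°cell = +0.18 V, n = 2.
Overall reaction: 2 Na⁺(aq) + Ca(s) → 2 Na(s) + Ca²⁺(aq); Q = [Ca²⁺]^1/[Na⁺]^2.
From E = E° − (0.0592/n) log Q: log Q = (E° − E)·n/0.0592 = (+0.18 − (+0.135))·2/0.0592 = 1.5203.
So 2·log[Na⁺] = 1·log(1.9) − log Q = 0.2788 − (1.5203) = -1.2415; log[Na⁺] = -1.2415 / 2 = -0.6208; [Na⁺] = 10^(-0.6208) ≈ 0.24 M.

0.24 M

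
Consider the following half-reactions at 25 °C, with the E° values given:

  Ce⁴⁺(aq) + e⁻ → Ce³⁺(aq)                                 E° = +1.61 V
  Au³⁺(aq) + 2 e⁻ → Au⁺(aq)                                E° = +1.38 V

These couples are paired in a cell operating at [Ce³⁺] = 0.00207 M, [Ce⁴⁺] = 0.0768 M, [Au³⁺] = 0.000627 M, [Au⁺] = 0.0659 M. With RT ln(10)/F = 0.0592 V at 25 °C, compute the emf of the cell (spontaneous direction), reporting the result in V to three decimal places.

Ce⁴⁺/Ce³⁺ is the cathode (higher E°), Au³⁺/Au⁺ the anode: E°cell = +1.61 − (+1.38) = +0.23 V, n = 2.
Overall: 2 Ce⁴⁺(aq) + Au⁺(aq) → 2 Ce³⁺(aq) + Au³⁺(aq)
Q = [Ce³⁺]^2·[Au³⁺] / ([Ce⁴⁺]^2·[Au⁺]); log Q = -5.160.
E = E° − (0.0592/n) log Q = +0.23 − (0.0592/2)(-5.160) = +0.383 V.

+0.383 V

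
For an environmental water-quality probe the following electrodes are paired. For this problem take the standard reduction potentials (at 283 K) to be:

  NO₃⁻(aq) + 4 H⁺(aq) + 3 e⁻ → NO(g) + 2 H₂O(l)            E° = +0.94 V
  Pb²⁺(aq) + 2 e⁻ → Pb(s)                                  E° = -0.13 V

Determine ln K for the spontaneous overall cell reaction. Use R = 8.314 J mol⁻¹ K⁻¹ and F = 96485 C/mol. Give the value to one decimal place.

263.3

Cathode: NO₃⁻/NO; anode: Pb²⁺/Pb. E°cell = (+0.94) − (-0.13) = +1.07 V, with n = 6.
ΔG° = −nFE° = −RT ln K, so ln K = nFE°/(RT) = (6)(96485)(+1.07) / ((8.314)(283)) = 263.268.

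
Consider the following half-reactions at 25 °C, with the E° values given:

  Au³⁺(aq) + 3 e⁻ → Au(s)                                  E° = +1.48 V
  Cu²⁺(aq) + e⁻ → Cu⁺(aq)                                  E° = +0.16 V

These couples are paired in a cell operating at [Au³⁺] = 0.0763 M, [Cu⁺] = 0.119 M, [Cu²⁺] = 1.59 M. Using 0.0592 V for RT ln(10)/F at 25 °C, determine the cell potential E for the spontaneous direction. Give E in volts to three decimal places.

Au³⁺/Au is the cathode (higher E°), Cu²⁺/Cu⁺ the anode: E°cell = +1.48 − (+0.16) = +1.32 V, n = 3.
Overall: Au³⁺(aq) + 3 Cu⁺(aq) → Au(s) + 3 Cu²⁺(aq)
Q = [Cu²⁺]^3 / ([Au³⁺]·[Cu⁺]^3); log Q = 4.495.
E = E° − (0.0592/n) log Q = +1.32 − (0.0592/3)(4.495) = +1.231 V.

+1.231 V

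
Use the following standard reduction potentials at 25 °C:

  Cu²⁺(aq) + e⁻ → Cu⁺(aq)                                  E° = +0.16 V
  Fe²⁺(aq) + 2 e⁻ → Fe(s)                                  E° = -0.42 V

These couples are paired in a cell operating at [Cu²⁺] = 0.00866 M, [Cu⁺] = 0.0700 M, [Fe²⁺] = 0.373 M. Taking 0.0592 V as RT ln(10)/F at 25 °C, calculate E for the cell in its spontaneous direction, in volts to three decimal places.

+0.539 V

Cu²⁺/Cu⁺ is the cathode (higher E°), Fe²⁺/Fe the anode: E°cell = +0.16 − (-0.42) = +0.58 V, n = 2.
Overall: 2 Cu²⁺(aq) + Fe(s) → 2 Cu⁺(aq) + Fe²⁺(aq)
Q = [Cu⁺]^2·[Fe²⁺] / ([Cu²⁺]^2); log Q = 1.387.
E = E° − (0.0592/n) log Q = +0.58 − (0.0592/2)(1.387) = +0.539 V.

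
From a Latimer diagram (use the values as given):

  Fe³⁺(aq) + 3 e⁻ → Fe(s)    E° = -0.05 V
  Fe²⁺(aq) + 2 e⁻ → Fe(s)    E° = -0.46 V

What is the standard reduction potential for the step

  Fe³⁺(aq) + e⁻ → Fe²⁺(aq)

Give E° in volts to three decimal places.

Sequential free energies add, so n₃E°₃ = n₁E°₁ + n₂E°₂.
With n₃ = 3, and the known step contributing 2×(-0.46) V, the unknown satisfies 1·E° = 3×(-0.05) − 2×(-0.46) = +0.770.
E° = +0.770 / 1 = +0.770 V.

+0.770 V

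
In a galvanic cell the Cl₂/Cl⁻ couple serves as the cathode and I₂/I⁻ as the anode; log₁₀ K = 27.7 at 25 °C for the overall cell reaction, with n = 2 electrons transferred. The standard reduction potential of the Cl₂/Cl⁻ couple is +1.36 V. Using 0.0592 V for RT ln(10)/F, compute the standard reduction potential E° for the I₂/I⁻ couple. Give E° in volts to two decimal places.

E°cell = (0.0592/n)·log K = (0.0592/2)(27.7) = +0.820 V.
Since Cl₂/Cl⁻ is the cathode and I₂/I⁻ the anode, E°cell = E°(Cl₂/Cl⁻) − E°(I₂/I⁻).
So E°(I₂/I⁻) = E°(Cl₂/Cl⁻) − E°cell = (+1.36) − (+0.820) = +0.54 V.

+0.54 V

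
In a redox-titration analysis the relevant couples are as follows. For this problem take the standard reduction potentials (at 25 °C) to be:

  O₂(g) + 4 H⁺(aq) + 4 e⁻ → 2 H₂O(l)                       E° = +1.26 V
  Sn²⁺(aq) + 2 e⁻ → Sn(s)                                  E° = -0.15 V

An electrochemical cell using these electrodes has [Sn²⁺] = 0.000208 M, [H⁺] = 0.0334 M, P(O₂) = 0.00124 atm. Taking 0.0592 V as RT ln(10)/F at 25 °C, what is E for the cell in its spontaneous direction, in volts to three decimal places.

O₂/H₂O is the cathode (higher E°), Sn²⁺/Sn the anode: E°cell = +1.26 − (-0.15) = +1.41 V, n = 4.
Overall: O₂(g) + 4 H⁺(aq) + 2 Sn(s) → 2 H₂O(l) + 2 Sn²⁺(aq)
Q = [Sn²⁺]^2 / (P(O₂)·[H⁺]^4); log Q = 1.448.
E = E° − (0.0592/n) log Q = +1.41 − (0.0592/4)(1.448) = +1.389 V.

+1.389 V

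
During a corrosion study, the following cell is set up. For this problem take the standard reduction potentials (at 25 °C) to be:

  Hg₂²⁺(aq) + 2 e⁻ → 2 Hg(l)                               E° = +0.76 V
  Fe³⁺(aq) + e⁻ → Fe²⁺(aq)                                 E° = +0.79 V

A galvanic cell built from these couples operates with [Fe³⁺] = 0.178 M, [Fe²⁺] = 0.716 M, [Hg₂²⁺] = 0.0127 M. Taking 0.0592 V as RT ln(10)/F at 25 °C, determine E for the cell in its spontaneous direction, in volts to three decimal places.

Fe³⁺/Fe²⁺ is the cathode (higher E°), Hg₂²⁺/Hg the anode: E°cell = +0.79 − (+0.76) = +0.03 V, n = 2.
Overall: 2 Fe³⁺(aq) + 2 Hg(l) → 2 Fe²⁺(aq) + Hg₂²⁺(aq)
Q = [Fe²⁺]^2·[Hg₂²⁺] / ([Fe³⁺]^2); log Q = -0.687.
E = E° − (0.0592/n) log Q = +0.03 − (0.0592/2)(-0.687) = +0.050 V.

+0.050 V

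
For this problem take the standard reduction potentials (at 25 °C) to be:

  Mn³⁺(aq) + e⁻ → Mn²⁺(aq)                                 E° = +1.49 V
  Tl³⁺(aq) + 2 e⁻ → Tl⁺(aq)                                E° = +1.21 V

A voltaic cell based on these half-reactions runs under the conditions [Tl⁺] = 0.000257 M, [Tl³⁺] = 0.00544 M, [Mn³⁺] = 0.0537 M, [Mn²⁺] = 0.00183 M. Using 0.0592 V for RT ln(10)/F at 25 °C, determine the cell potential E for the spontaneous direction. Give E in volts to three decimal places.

Mn³⁺/Mn²⁺ is the cathode (higher E°), Tl³⁺/Tl⁺ the anode: E°cell = +1.49 − (+1.21) = +0.28 V, n = 2.
Overall: 2 Mn³⁺(aq) + Tl⁺(aq) → 2 Mn²⁺(aq) + Tl³⁺(aq)
Q = [Mn²⁺]^2·[Tl³⁺] / ([Mn³⁺]^2·[Tl⁺]); log Q = -1.609.
E = E° − (0.0592/n) log Q = +0.28 − (0.0592/2)(-1.609) = +0.328 V.

+0.328 V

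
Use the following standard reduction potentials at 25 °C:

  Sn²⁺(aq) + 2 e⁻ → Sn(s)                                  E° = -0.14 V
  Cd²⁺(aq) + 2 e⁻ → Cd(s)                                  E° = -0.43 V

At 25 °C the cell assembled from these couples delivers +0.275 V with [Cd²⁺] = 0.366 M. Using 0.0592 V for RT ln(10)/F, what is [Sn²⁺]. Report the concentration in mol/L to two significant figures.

0.11 M

Sn²⁺/Sn is the cathode, Cd²⁺/Cd the anode: E°cell = +0.29 V, n = 2.
Overall reaction: Sn²⁺(aq) + Cd(s) → Sn(s) + Cd²⁺(aq); Q = [Cd²⁺]^1/[Sn²⁺]^1.
From E = E° − (0.0592/n) log Q: log Q = (E° − E)·n/0.0592 = (+0.29 − (+0.275))·2/0.0592 = 0.5068.
So 1·log[Sn²⁺] = 1·log(0.366) − log Q = -0.4365 − (0.5068) = -0.9433; [Sn²⁺] = 10^(-0.9433) ≈ 0.11 M.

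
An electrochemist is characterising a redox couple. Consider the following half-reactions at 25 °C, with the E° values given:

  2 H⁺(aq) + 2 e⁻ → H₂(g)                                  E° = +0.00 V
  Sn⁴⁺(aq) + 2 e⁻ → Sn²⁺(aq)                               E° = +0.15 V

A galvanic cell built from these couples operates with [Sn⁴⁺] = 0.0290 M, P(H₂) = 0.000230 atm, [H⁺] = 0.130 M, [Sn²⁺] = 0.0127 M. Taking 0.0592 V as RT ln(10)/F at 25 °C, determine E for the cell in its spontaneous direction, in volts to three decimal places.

+0.105 V

Sn⁴⁺/Sn²⁺ is the cathode (higher E°), H⁺/H₂ the anode: E°cell = +0.15 − (+0.00) = +0.15 V, n = 2.
Overall: Sn⁴⁺(aq) + H₂(g) → Sn²⁺(aq) + 2 H⁺(aq)
Q = [Sn²⁺]·[H⁺]^2 / ([Sn⁴⁺]·P(H₂)); log Q = 1.508.
E = E° − (0.0592/n) log Q = +0.15 − (0.0592/2)(1.508) = +0.105 V.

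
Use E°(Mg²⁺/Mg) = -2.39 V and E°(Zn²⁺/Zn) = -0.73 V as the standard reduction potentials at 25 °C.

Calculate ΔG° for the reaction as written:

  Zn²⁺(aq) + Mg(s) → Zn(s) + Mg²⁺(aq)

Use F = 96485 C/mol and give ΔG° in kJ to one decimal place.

-320.3 kJ

As written, Zn²⁺/Zn is reduced (cathode) and Mg²⁺/Mg is oxidised (anode), so E°cell = (-0.73) − (-2.39) = +1.66 V.
Balancing electrons gives n = 2.
ΔG° = −nFE° = −(2)(96485)(+1.66) = -320,330 J = -320.3 kJ.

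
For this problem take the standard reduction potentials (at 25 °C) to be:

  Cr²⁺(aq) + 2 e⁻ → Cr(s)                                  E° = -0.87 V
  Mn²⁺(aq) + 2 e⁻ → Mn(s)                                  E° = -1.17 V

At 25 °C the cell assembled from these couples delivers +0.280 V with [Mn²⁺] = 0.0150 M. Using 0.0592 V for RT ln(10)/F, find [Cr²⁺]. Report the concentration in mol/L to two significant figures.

Cr²⁺/Cr is the cathode, Mn²⁺/Mn the anode: E°cell = +0.30 V, n = 2.
Overall reaction: Cr²⁺(aq) + Mn(s) → Cr(s) + Mn²⁺(aq); Q = [Mn²⁺]^1/[Cr²⁺]^1.
From E = E° − (0.0592/n) log Q: log Q = (E° − E)·n/0.0592 = (+0.30 − (+0.280))·2/0.0592 = 0.6757.
So 1·log[Cr²⁺] = 1·log(0.015) − log Q = -1.8239 − (0.6757) = -2.4996; [Cr²⁺] = 10^(-2.4996) ≈ 0.0032 M.

0.0032 M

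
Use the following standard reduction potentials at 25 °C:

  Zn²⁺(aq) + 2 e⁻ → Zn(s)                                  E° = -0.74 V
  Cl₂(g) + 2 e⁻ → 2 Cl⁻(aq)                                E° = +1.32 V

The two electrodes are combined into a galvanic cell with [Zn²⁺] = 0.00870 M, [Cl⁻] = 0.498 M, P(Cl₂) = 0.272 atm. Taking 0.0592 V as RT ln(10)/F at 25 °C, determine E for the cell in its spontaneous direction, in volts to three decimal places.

+2.122 V

Cl₂/Cl⁻ is the cathode (higher E°), Zn²⁺/Zn the anode: E°cell = +1.32 − (-0.74) = +2.06 V, n = 2.
Overall: Cl₂(g) + Zn(s) → 2 Cl⁻(aq) + Zn²⁺(aq)
Q = [Cl⁻]^2·[Zn²⁺] / (P(Cl₂)); log Q = -2.101.
E = E° − (0.0592/n) log Q = +2.06 − (0.0592/2)(-2.101) = +2.122 V.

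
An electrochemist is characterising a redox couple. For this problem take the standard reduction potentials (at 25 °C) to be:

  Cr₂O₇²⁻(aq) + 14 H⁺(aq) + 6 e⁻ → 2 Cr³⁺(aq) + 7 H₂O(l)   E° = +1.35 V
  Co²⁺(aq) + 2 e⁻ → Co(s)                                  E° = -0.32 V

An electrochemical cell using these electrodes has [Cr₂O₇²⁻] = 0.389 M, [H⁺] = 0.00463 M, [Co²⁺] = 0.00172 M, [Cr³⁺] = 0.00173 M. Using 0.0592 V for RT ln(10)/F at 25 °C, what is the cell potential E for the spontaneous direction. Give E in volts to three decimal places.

+1.480 V

Cr₂O₇²⁻/Cr³⁺ is the cathode (higher E°), Co²⁺/Co the anode: E°cell = +1.35 − (-0.32) = +1.67 V, n = 6.
Overall: Cr₂O₇²⁻(aq) + 14 H⁺(aq) + 3 Co(s) → 2 Cr³⁺(aq) + 7 H₂O(l) + 3 Co²⁺(aq)
Q = [Cr³⁺]^2·[Co²⁺]^3 / ([Cr₂O₇²⁻]·[H⁺]^14); log Q = 19.275.
E = E° − (0.0592/n) log Q = +1.67 − (0.0592/6)(19.275) = +1.480 V.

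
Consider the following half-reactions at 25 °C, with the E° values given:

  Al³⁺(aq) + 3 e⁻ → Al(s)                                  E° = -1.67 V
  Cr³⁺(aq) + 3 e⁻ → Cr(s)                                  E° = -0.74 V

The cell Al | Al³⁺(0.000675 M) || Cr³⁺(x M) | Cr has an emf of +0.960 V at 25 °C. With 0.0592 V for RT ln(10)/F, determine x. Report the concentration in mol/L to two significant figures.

Cr³⁺/Cr is the cathode, Al³⁺/Al the anode: E°cell = +0.93 V, n = 3.
Overall reaction: Cr³⁺(aq) + Al(s) → Cr(s) + Al³⁺(aq); Q = [Al³⁺]^1/[Cr³⁺]^1.
From E = E° − (0.0592/n) log Q: log Q = (E° − E)·n/0.0592 = (+0.93 − (+0.960))·3/0.0592 = -1.5203.
So 1·log[Cr³⁺] = 1·log(0.000675) − log Q = -3.1707 − (-1.5203) = -1.6504; [Cr³⁺] = 10^(-1.6504) ≈ 0.022 M.

0.022 M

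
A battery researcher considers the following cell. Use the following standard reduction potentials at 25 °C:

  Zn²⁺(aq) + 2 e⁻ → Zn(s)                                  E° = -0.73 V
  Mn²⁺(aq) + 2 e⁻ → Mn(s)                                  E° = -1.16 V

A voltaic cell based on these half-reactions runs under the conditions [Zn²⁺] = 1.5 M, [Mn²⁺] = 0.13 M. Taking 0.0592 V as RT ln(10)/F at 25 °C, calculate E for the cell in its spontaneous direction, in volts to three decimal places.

Zn²⁺/Zn is the cathode (higher E°), Mn²⁺/Mn the anode: E°cell = -0.73 − (-1.16) = +0.43 V, n = 2.
Overall: Zn²⁺(aq) + Mn(s) → Zn(s) + Mn²⁺(aq)
Q = [Mn²⁺] / ([Zn²⁺]); log Q = -1.062.
E = E° − (0.0592/n) log Q = +0.43 − (0.0592/2)(-1.062) = +0.461 V.

+0.461 V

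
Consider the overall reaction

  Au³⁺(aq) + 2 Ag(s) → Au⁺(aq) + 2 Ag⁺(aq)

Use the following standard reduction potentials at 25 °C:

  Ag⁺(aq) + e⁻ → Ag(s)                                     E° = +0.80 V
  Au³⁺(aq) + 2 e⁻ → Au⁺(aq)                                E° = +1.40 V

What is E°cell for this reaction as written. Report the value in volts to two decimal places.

The Au³⁺/Au⁺ couple has the higher reduction potential, so it is the cathode; Ag⁺/Ag is oxidised at the anode.
E°cell = E°(cathode) − E°(anode) = (+1.40) − (+0.80) = +0.60 V.
Since E°cell > 0, the reaction is spontaneous under standard conditions.

+0.60 V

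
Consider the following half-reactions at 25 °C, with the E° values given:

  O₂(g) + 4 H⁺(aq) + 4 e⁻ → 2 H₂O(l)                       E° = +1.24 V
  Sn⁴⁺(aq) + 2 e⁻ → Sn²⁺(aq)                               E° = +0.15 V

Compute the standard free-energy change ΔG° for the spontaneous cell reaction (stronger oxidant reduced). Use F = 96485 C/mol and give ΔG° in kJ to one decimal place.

-420.7 kJ

O₂/H₂O (E° = +1.24 V) is the cathode; Sn⁴⁺/Sn²⁺ (E° = +0.15 V) is the anode, so E°cell = +1.09 V.
Balancing electrons gives n = 4 (lcm of 4 and 2).
ΔG° = −nFE° = −(4)(96485)(+1.09) = -420,675 J = -420.7 kJ.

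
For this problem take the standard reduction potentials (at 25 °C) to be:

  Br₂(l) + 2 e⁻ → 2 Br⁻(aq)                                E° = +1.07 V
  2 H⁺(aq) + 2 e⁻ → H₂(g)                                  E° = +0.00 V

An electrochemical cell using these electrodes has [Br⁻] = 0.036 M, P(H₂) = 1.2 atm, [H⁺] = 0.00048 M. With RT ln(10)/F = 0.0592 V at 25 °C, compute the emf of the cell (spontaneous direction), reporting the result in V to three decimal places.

+1.354 V

Br₂/Br⁻ is the cathode (higher E°), H⁺/H₂ the anode: E°cell = +1.07 − (+0.00) = +1.07 V, n = 2.
Overall: Br₂(l) + H₂(g) → 2 Br⁻(aq) + 2 H⁺(aq)
Q = [Br⁻]^2·[H⁺]^2 / (P(H₂)); log Q = -9.604.
E = E° − (0.0592/n) log Q = +1.07 − (0.0592/2)(-9.604) = +1.354 V.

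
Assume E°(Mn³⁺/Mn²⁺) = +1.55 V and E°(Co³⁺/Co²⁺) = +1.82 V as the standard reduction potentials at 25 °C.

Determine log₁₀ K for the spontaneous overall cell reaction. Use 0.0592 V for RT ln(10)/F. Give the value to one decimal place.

4.6

Cathode: Co³⁺/Co²⁺; anode: Mn³⁺/Mn²⁺. E°cell = +0.27 V, n = 1.
log K = nE°cell / 0.0592 = (1)(+0.27) / 0.0592 = 4.6.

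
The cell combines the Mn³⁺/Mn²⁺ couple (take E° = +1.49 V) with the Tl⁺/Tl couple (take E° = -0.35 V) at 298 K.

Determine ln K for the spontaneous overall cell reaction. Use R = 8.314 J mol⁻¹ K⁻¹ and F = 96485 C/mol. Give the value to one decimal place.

Cathode: Mn³⁺/Mn²⁺; anode: Tl⁺/Tl. E°cell = (+1.49) − (-0.35) = +1.84 V, with n = 1.
ΔG° = −nFE° = −RT ln K, so ln K = nFE°/(RT) = (1)(96485)(+1.84) / ((8.314)(298)) = 71.656.

71.7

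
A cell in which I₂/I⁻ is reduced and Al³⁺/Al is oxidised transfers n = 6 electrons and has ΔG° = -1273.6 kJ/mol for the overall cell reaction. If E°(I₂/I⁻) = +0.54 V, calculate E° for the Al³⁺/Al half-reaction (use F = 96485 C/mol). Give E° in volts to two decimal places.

-1.66 V

E°cell = −ΔG°/(nF) = −(-1273.6×10³)/((6)(96485)) = +2.200 V.
Since I₂/I⁻ is the cathode and Al³⁺/Al the anode, E°cell = E°(I₂/I⁻) − E°(Al³⁺/Al).
So E°(Al³⁺/Al) = E°(I₂/I⁻) − E°cell = (+0.54) − (+2.200) = -1.66 V.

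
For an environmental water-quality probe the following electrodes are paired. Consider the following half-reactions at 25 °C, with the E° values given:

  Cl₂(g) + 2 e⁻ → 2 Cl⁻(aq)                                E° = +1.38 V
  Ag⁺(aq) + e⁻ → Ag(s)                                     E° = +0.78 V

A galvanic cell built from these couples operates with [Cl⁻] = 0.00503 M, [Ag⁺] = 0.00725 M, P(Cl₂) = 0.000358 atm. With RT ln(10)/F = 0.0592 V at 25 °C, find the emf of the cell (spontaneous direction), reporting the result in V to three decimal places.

Cl₂/Cl⁻ is the cathode (higher E°), Ag⁺/Ag the anode: E°cell = +1.38 − (+0.78) = +0.60 V, n = 2.
Overall: Cl₂(g) + 2 Ag(s) → 2 Cl⁻(aq) + 2 Ag⁺(aq)
Q = [Cl⁻]^2·[Ag⁺]^2 / (P(Cl₂)); log Q = -5.430.
E = E° − (0.0592/n) log Q = +0.60 − (0.0592/2)(-5.430) = +0.761 V.

+0.761 V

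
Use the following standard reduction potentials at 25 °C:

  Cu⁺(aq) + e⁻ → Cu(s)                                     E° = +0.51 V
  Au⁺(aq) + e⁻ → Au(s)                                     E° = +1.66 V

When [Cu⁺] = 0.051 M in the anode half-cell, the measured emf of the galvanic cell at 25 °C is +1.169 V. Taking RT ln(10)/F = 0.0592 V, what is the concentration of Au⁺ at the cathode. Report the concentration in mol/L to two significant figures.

Au⁺/Au is the cathode, Cu⁺/Cu the anode: E°cell = +1.15 V, n = 1.
Overall reaction: Au⁺(aq) + Cu(s) → Au(s) + Cu⁺(aq); Q = [Cu⁺]^1/[Au⁺]^1.
From E = E° − (0.0592/n) log Q: log Q = (E° − E)·n/0.0592 = (+1.15 − (+1.169))·1/0.0592 = -0.3209.
So 1·log[Au⁺] = 1·log(0.051) − log Q = -1.2924 − (-0.3209) = -0.9715; [Au⁺] = 10^(-0.9715) ≈ 0.11 M.

0.11 M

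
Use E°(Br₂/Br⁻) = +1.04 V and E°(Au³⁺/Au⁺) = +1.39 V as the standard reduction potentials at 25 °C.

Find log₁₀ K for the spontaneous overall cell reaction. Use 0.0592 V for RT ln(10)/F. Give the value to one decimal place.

11.8

Cathode: Au³⁺/Au⁺; anode: Br₂/Br⁻. E°cell = +0.35 V, n = 2.
log K = nE°cell / 0.0592 = (2)(+0.35) / 0.0592 = 11.8.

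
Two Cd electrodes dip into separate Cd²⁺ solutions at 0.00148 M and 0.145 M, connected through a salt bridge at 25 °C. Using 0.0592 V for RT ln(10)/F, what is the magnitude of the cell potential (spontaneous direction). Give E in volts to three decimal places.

For a concentration cell E°cell = 0. The 0.145 M side is the cathode (reduction is favoured where [Cd²⁺] is higher).
With n = 2, E = −(0.0592/2) log([Cd²⁺]ₐₙ/[Cd²⁺]꜀ₐₜ) = −(0.0592/2) log(0.00148/0.145) = −(0.0592/2)(-1.991) = +0.059 V.

+0.059 V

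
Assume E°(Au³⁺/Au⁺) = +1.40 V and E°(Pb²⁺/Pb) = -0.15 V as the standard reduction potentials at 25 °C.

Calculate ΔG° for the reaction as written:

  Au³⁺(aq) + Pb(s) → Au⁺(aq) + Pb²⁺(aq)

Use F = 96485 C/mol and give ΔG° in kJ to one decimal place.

-299.1 kJ

As written, Au³⁺/Au⁺ is reduced (cathode) and Pb²⁺/Pb is oxidised (anode), so E°cell = (+1.40) − (-0.15) = +1.55 V.
Balancing electrons gives n = 2.
ΔG° = −nFE° = −(2)(96485)(+1.55) = -299,104 J = -299.1 kJ.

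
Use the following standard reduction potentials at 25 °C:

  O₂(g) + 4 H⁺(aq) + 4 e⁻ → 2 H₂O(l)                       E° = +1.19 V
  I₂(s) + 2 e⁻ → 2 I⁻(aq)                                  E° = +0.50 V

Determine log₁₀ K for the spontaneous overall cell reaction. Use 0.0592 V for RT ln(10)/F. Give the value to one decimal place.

46.6

Cathode: O₂/H₂O; anode: I₂/I⁻. E°cell = +0.69 V, n = 4.
log K = nE°cell / 0.0592 = (4)(+0.69) / 0.0592 = 46.6.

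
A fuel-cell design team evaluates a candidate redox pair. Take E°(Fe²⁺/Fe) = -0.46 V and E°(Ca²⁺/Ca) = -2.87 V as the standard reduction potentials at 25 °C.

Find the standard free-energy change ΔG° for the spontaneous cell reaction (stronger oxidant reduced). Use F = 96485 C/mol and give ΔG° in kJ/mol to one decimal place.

Fe²⁺/Fe (E° = -0.46 V) is the cathode; Ca²⁺/Ca (E° = -2.87 V) is the anode, so E°cell = +2.41 V.
Balancing electrons gives n = 2 (lcm of 2 and 2).
ΔG° = −nFE° = −(2)(96485)(+2.41) = -465,058 J = -465.1 kJ/mol.

-465.1 kJ/mol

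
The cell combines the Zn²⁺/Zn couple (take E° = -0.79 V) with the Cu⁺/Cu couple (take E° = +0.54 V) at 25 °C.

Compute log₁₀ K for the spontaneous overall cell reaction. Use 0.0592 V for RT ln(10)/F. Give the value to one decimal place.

44.9

Cathode: Cu⁺/Cu; anode: Zn²⁺/Zn. E°cell = +1.33 V, n = 2.
log K = nE°cell / 0.0592 = (2)(+1.33) / 0.0592 = 44.9.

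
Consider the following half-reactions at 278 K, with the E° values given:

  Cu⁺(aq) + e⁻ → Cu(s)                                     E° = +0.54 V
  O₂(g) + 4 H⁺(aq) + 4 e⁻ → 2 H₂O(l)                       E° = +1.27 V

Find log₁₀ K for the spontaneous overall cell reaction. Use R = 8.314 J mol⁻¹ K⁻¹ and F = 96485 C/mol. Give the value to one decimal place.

52.9

Cathode: O₂/H₂O; anode: Cu⁺/Cu. E°cell = (+1.27) − (+0.54) = +0.73 V, with n = 4.
ΔG° = −nFE° = −RT ln K, so ln K = nFE°/(RT) = (4)(96485)(+0.73) / ((8.314)(278)) = 121.896.
log₁₀ K = 121.896 / ln 10 = 52.9.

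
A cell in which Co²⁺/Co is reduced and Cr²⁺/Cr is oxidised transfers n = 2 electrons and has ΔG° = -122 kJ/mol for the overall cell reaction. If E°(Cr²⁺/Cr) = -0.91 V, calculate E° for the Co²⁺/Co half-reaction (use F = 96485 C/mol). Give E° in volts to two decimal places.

E°cell = −ΔG°/(nF) = −(-122×10³)/((2)(96485)) = +0.632 V.
Since Co²⁺/Co is the cathode and Cr²⁺/Cr the anode, E°cell = E°(Co²⁺/Co) − E°(Cr²⁺/Cr).
So E°(Co²⁺/Co) = E°cell + E°(Cr²⁺/Cr) = +0.632 + (-0.91) = -0.28 V.

-0.28 V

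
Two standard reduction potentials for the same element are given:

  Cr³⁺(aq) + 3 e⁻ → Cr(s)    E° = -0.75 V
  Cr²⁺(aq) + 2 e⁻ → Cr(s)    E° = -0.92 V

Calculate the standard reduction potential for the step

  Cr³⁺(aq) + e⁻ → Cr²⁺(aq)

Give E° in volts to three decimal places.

-0.410 V

Sequential free energies add, so n₃E°₃ = n₁E°₁ + n₂E°₂.
With n₃ = 3, and the known step contributing 2×(-0.92) V, the unknown satisfies 1·E° = 3×(-0.75) − 2×(-0.92) = -0.410.
E° = -0.410 / 1 = -0.410 V.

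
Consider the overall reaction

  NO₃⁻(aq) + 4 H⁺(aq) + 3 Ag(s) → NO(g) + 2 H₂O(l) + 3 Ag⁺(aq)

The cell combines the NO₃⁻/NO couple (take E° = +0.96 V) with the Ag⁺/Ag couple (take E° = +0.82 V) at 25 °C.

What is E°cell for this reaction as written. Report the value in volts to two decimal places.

The NO₃⁻/NO couple has the higher reduction potential, so it is the cathode; Ag⁺/Ag is oxidised at the anode.
E°cell = E°(cathode) − E°(anode) = (+0.96) − (+0.82) = +0.14 V.

+0.14 V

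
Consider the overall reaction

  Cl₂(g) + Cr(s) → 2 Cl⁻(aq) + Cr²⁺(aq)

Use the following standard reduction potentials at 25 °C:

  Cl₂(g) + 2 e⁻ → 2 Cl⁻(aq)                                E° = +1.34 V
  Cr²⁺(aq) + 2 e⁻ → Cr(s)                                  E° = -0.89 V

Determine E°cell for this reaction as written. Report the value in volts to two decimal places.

The Cl₂/Cl⁻ couple has the higher reduction potential, so it is the cathode; Cr²⁺/Cr is oxidised at the anode.
E°cell = E°(cathode) − E°(anode) = (+1.34) − (-0.89) = +2.23 V.
Since E°cell > 0, the reaction is spontaneous under standard conditions.

+2.23 V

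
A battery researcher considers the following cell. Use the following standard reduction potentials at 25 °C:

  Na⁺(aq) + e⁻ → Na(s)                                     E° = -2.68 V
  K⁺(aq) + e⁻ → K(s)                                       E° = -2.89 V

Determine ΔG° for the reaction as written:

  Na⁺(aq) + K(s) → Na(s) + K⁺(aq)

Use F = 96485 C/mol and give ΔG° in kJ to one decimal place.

As written, Na⁺/Na is reduced (cathode) and K⁺/K is oxidised (anode), so E°cell = (-2.68) − (-2.89) = +0.21 V.
Balancing electrons gives n = 1.
ΔG° = −nFE° = −(1)(96485)(+0.21) = -20,262 J = -20.3 kJ.

-20.3 kJ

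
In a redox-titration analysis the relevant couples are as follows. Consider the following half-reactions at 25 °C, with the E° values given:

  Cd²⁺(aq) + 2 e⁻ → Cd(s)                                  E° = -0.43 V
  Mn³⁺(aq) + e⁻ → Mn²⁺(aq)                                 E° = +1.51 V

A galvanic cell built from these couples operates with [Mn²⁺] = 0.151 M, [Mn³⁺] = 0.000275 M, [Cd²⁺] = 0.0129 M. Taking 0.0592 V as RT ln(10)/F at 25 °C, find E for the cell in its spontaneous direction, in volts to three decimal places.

+1.834 V

Mn³⁺/Mn²⁺ is the cathode (higher E°), Cd²⁺/Cd the anode: E°cell = +1.51 − (-0.43) = +1.94 V, n = 2.
Overall: 2 Mn³⁺(aq) + Cd(s) → 2 Mn²⁺(aq) + Cd²⁺(aq)
Q = [Mn²⁺]^2·[Cd²⁺] / ([Mn³⁺]^2); log Q = 3.590.
E = E° − (0.0592/n) log Q = +1.94 − (0.0592/2)(3.590) = +1.834 V.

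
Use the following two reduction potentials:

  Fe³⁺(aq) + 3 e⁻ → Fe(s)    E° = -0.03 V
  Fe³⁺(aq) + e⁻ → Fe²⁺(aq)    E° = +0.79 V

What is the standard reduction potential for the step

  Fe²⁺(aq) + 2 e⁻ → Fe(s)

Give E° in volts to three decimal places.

Sequential free energies add, so n₃E°₃ = n₁E°₁ + n₂E°₂.
With n₃ = 3, and the known step contributing 1×(+0.79) V, the unknown satisfies 2·E° = 3×(-0.03) − 1×(+0.79) = -0.880.
E° = -0.880 / 2 = -0.440 V.

-0.440 V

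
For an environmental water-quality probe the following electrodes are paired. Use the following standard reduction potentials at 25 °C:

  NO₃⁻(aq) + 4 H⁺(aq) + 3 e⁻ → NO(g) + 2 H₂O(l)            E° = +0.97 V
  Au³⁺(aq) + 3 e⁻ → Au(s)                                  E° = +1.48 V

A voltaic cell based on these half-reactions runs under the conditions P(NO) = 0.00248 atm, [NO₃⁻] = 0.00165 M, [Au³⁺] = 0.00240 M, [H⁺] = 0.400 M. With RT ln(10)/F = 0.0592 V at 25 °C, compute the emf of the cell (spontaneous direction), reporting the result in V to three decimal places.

+0.493 V

Au³⁺/Au is the cathode (higher E°), NO₃⁻/NO the anode: E°cell = +1.48 − (+0.97) = +0.51 V, n = 3.
Overall: Au³⁺(aq) + NO(g) + 2 H₂O(l) → Au(s) + NO₃⁻(aq) + 4 H⁺(aq)
Q = [NO₃⁻]·[H⁺]^4 / ([Au³⁺]·P(NO)); log Q = 0.851.
E = E° − (0.0592/n) log Q = +0.51 − (0.0592/3)(0.851) = +0.493 V.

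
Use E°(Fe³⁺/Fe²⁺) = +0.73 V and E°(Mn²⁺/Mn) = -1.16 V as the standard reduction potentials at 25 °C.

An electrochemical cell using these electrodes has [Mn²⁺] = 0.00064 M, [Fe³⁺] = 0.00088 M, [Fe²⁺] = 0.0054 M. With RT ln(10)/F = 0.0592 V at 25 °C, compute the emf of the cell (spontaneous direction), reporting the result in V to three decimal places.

+1.938 V

Fe³⁺/Fe²⁺ is the cathode (higher E°), Mn²⁺/Mn the anode: E°cell = +0.73 − (-1.16) = +1.89 V, n = 2.
Overall: 2 Fe³⁺(aq) + Mn(s) → 2 Fe²⁺(aq) + Mn²⁺(aq)
Q = [Fe²⁺]^2·[Mn²⁺] / ([Fe³⁺]^2); log Q = -1.618.
E = E° − (0.0592/n) log Q = +1.89 − (0.0592/2)(-1.618) = +1.938 V.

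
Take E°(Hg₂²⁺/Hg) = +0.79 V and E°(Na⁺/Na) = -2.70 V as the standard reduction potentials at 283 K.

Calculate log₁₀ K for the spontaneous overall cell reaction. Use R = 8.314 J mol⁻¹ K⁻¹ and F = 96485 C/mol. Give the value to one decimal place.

Cathode: Hg₂²⁺/Hg; anode: Na⁺/Na. E°cell = (+0.79) − (-2.70) = +3.49 V, with n = 2.
ΔG° = −nFE° = −RT ln K, so ln K = nFE°/(RT) = (2)(96485)(+3.49) / ((8.314)(283)) = 286.232.
log₁₀ K = 286.232 / ln 10 = 124.3.

124.3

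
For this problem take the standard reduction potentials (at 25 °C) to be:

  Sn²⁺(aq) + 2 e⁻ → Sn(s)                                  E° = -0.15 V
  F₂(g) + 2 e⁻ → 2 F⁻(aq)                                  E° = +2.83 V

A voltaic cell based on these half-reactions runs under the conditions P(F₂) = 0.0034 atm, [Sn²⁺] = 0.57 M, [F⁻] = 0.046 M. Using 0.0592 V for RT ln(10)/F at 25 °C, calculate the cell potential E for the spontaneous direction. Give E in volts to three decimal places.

F₂/F⁻ is the cathode (higher E°), Sn²⁺/Sn the anode: E°cell = +2.83 − (-0.15) = +2.98 V, n = 2.
Overall: F₂(g) + Sn(s) → 2 F⁻(aq) + Sn²⁺(aq)
Q = [F⁻]^2·[Sn²⁺] / (P(F₂)); log Q = -0.450.
E = E° − (0.0592/n) log Q = +2.98 − (0.0592/2)(-0.450) = +2.993 V.

+2.993 V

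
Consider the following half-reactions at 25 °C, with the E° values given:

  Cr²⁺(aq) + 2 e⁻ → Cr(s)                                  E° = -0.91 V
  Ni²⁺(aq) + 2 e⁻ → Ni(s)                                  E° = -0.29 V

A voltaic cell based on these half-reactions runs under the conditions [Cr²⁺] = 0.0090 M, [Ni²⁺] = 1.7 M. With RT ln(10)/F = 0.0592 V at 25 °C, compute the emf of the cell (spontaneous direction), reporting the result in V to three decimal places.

+0.687 V

Ni²⁺/Ni is the cathode (higher E°), Cr²⁺/Cr the anode: E°cell = -0.29 − (-0.91) = +0.62 V, n = 2.
Overall: Ni²⁺(aq) + Cr(s) → Ni(s) + Cr²⁺(aq)
Q = [Cr²⁺] / ([Ni²⁺]); log Q = -2.276.
E = E° − (0.0592/n) log Q = +0.62 − (0.0592/2)(-2.276) = +0.687 V.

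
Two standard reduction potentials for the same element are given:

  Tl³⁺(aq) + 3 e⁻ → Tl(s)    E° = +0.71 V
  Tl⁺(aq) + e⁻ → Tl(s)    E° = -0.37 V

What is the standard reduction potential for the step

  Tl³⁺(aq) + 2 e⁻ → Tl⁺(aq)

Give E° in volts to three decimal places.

Sequential free energies add, so n₃E°₃ = n₁E°₁ + n₂E°₂.
With n₃ = 3, and the known step contributing 1×(-0.37) V, the unknown satisfies 2·E° = 3×(+0.71) − 1×(-0.37) = +2.500.
E° = +2.500 / 2 = +1.250 V.

+1.250 V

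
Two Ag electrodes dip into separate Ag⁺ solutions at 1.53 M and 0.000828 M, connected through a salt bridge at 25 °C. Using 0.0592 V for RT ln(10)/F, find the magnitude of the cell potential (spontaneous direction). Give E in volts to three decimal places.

+0.193 V

For a concentration cell E°cell = 0. The 1.53 M side is the cathode (reduction is favoured where [Ag⁺] is higher).
With n = 1, E = −(0.0592/1) log([Ag⁺]ₐₙ/[Ag⁺]꜀ₐₜ) = −(0.0592/1) log(0.000828/1.53) = −(0.0592/1)(-3.267) = +0.193 V.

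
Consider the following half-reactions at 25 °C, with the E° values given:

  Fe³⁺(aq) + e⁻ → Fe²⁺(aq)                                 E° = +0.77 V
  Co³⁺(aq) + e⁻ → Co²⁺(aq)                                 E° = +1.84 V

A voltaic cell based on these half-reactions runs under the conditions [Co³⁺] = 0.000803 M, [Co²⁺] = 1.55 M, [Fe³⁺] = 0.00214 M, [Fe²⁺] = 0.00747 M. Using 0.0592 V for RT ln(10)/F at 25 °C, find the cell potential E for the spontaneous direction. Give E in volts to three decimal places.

+0.908 V

Co³⁺/Co²⁺ is the cathode (higher E°), Fe³⁺/Fe²⁺ the anode: E°cell = +1.84 − (+0.77) = +1.07 V, n = 1.
Overall: Co³⁺(aq) + Fe²⁺(aq) → Co²⁺(aq) + Fe³⁺(aq)
Q = [Co²⁺]·[Fe³⁺] / ([Co³⁺]·[Fe²⁺]); log Q = 2.743.
E = E° − (0.0592/n) log Q = +1.07 − (0.0592/1)(2.743) = +0.908 V.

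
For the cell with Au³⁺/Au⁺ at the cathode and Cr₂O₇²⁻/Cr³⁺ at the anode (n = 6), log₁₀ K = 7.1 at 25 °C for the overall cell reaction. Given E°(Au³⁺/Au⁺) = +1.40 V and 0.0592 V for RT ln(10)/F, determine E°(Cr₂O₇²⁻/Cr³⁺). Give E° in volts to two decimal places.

+1.33 V

E°cell = (0.0592/n)·log K = (0.0592/6)(7.1) = +0.070 V.
Since Au³⁺/Au⁺ is the cathode and Cr₂O₇²⁻/Cr³⁺ the anode, E°cell = E°(Au³⁺/Au⁺) − E°(Cr₂O₇²⁻/Cr³⁺).
So E°(Cr₂O₇²⁻/Cr³⁺) = E°(Au³⁺/Au⁺) − E°cell = (+1.40) − (+0.070) = +1.33 V.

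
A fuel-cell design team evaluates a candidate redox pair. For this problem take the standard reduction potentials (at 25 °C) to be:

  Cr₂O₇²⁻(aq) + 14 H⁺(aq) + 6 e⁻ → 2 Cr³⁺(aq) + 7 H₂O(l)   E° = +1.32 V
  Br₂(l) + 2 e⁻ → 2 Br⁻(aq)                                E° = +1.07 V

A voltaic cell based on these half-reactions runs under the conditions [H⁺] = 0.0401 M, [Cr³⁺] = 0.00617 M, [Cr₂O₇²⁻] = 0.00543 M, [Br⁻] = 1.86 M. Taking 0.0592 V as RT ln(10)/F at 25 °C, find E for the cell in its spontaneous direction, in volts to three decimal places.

+0.094 V

Cr₂O₇²⁻/Cr³⁺ is the cathode (higher E°), Br₂/Br⁻ the anode: E°cell = +1.32 − (+1.07) = +0.25 V, n = 6.
Overall: Cr₂O₇²⁻(aq) + 14 H⁺(aq) + 6 Br⁻(aq) → 2 Cr³⁺(aq) + 7 H₂O(l) + 3 Br₂(l)
Q = [Cr³⁺]^2 / ([Cr₂O₇²⁻]·[H⁺]^14·[Br⁻]^6); log Q = 15.785.
E = E° − (0.0592/n) log Q = +0.25 − (0.0592/6)(15.785) = +0.094 V.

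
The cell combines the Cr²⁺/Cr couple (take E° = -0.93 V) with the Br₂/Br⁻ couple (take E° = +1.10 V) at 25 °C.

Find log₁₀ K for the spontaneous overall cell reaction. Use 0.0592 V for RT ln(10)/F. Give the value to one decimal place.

68.6

Cathode: Br₂/Br⁻; anode: Cr²⁺/Cr. E°cell = +2.03 V, n = 2.
log K = nE°cell / 0.0592 = (2)(+2.03) / 0.0592 = 68.6.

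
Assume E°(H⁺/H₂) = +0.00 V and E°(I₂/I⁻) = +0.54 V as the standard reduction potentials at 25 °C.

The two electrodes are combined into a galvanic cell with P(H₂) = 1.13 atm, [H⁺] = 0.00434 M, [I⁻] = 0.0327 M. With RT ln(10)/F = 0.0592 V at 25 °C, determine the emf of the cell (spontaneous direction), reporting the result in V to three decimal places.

+0.769 V

I₂/I⁻ is the cathode (higher E°), H⁺/H₂ the anode: E°cell = +0.54 − (+0.00) = +0.54 V, n = 2.
Overall: I₂(s) + H₂(g) → 2 I⁻(aq) + 2 H⁺(aq)
Q = [I⁻]^2·[H⁺]^2 / (P(H₂)); log Q = -7.749.
E = E° − (0.0592/n) log Q = +0.54 − (0.0592/2)(-7.749) = +0.769 V.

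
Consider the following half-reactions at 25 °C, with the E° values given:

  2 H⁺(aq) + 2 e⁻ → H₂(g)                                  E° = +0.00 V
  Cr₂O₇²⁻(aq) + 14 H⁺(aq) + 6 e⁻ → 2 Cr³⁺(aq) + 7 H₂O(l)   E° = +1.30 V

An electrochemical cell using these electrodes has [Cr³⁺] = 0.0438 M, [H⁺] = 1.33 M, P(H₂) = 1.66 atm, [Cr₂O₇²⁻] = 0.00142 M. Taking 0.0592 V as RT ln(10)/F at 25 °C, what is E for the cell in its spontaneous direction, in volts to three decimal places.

+1.315 V

Cr₂O₇²⁻/Cr³⁺ is the cathode (higher E°), H⁺/H₂ the anode: E°cell = +1.30 − (+0.00) = +1.30 V, n = 6.
Overall: Cr₂O₇²⁻(aq) + 8 H⁺(aq) + 3 H₂(g) → 2 Cr³⁺(aq) + 7 H₂O(l)
Q = [Cr³⁺]^2 / ([Cr₂O₇²⁻]·[H⁺]^8·P(H₂)^3); log Q = -1.520.
E = E° − (0.0592/n) log Q = +1.30 − (0.0592/6)(-1.520) = +1.315 V.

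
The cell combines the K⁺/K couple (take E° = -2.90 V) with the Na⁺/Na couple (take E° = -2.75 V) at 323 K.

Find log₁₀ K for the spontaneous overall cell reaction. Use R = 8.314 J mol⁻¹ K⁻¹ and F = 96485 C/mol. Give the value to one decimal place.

2.3

Cathode: Na⁺/Na; anode: K⁺/K. E°cell = (-2.75) − (-2.90) = +0.15 V, with n = 1.
ΔG° = −nFE° = −RT ln K, so ln K = nFE°/(RT) = (1)(96485)(+0.15) / ((8.314)(323)) = 5.389.
log₁₀ K = 5.389 / ln 10 = 2.3.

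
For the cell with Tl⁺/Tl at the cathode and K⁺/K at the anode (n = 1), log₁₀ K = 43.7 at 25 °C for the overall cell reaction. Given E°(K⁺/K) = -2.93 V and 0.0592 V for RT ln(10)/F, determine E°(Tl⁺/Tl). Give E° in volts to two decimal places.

-0.34 V

E°cell = (0.0592/n)·log K = (0.0592/1)(43.7) = +2.587 V.
Since Tl⁺/Tl is the cathode and K⁺/K the anode, E°cell = E°(Tl⁺/Tl) − E°(K⁺/K).
So E°(Tl⁺/Tl) = E°cell + E°(K⁺/K) = +2.587 + (-2.93) = -0.34 V.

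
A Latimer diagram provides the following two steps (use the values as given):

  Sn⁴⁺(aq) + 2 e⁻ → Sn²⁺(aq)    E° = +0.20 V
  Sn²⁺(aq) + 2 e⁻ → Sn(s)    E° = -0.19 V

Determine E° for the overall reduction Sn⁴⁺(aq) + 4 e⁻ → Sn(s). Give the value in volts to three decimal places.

+0.005 V

Adding the free-energy changes (−nFE°) of the two steps gives −n₃FE°₃ = −n₁FE°₁ − n₂FE°₂.
E°₃ = (2×+0.20 + 2×-0.19) / 4 = (+0.020) / 4 = +0.005 V.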